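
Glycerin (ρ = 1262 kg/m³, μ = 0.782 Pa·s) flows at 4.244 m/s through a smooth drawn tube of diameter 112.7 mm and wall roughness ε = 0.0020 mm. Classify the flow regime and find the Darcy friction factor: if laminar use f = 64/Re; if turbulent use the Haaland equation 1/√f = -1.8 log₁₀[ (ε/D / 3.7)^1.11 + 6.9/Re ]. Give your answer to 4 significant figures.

Re = ρVD/μ = 1262·4.244·0.1127/0.782 = 771.9.
Re < 2300 → laminar, so f = 64/Re = 0.08291 (roughness is irrelevant in laminar flow).

f ≈ 0.08291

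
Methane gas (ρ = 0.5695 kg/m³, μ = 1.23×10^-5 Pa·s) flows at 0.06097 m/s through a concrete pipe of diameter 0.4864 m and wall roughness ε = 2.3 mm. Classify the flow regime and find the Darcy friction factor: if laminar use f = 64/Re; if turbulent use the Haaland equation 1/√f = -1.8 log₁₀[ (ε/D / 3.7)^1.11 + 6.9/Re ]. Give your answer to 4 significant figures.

f ≈ 0.04661

Re = ρVD/μ = 0.5695·0.06097·0.4864/1.23e-05 = 1373.
Re < 2300 → laminar, so f = 64/Re = 0.04661 (roughness is irrelevant in laminar flow).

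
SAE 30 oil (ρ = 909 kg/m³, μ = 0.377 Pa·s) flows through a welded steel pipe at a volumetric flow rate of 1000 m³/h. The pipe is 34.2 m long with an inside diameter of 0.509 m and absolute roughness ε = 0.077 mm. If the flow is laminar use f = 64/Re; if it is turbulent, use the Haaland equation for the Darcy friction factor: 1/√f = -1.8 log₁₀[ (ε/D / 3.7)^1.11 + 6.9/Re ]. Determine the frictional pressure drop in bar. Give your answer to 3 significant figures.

Q = 1000 m³/h = 1000/3600 = 0.2778 m³/s.
Cross-sectional area A = πD²/4 = π(0.509)²/4 = 0.2035 m²; mean velocity V = Q/A = 0.2778/0.2035 = 1.365 m/s.
Reynolds number Re = ρVD/μ = 909 · 1.365 · 0.509 / 0.377 = 1675.
Re < 2300 → laminar flow, so f = 64/Re = 64/1675 = 0.0382 (the turbulent correlation is not needed).
Darcy-Weisbach: ΔP = f(L/D)(ρV²/2) = 0.0382·(34.2/0.509)·(909·1.365²/2) = 0.0382·67.19·847 = 2174 Pa.
ΔP = 2174 Pa = 0.0217 bar.

ΔP ≈ 0.0217 bar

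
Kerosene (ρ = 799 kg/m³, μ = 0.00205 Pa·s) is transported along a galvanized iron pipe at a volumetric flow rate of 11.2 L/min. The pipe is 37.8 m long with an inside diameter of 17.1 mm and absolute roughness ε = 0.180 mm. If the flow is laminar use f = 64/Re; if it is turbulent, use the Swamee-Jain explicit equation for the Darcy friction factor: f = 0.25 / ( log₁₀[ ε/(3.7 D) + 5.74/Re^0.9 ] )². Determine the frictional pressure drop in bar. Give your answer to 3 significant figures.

ΔP ≈ 0.283 bar

Q = 11.2 L/min = 11.2/60000 = 0.0001867 m³/s.
Cross-sectional area A = πD²/4 = π(0.0171)²/4 = 0.0002297 m²; mean velocity V = Q/A = 0.0001867/0.0002297 = 0.8128 m/s.
Reynolds number Re = ρVD/μ = 799 · 0.8128 · 0.0171 / 0.00205 = 5417.
Re > 4000 → turbulent. Relative roughness ε/D = 0.00018/0.0171 = 0.0105. Swamee-Jain: f = 0.25/(log₁₀[0.0105/3.7 + 5.74/5417^0.9])² = 0.25/(log₁₀[0.00284 + 0.0025])² = 0.25/(-2.272)² = 0.04844.
Darcy-Weisbach: ΔP = f(L/D)(ρV²/2) = 0.04844·(37.8/0.0171)·(799·0.8128²/2) = 0.04844·2211·263.9 = 2.826e+04 Pa.
ΔP = 2.826e+04 Pa = 0.283 bar.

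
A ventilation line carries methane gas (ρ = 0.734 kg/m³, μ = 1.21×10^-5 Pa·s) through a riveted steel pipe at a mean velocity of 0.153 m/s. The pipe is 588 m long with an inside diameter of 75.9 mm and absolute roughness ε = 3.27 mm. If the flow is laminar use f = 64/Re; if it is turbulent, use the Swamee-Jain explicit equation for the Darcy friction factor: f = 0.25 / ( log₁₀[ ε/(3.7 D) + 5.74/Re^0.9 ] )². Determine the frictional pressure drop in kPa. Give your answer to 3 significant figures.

Reynolds number Re = ρVD/μ = 0.734 · 0.153 · 0.0759 / 1.21e-05 = 704.4.
Re < 2300 → laminar flow, so f = 64/Re = 64/704.4 = 0.09085 (the turbulent correlation is not needed).
Darcy-Weisbach: ΔP = f(L/D)(ρV²/2) = 0.09085·(588/0.0759)·(0.734·0.153²/2) = 0.09085·7747·0.008591 = 6.047 Pa.
ΔP = 6.047 Pa = 0.00605 kPa.

ΔP ≈ 0.00605 kPa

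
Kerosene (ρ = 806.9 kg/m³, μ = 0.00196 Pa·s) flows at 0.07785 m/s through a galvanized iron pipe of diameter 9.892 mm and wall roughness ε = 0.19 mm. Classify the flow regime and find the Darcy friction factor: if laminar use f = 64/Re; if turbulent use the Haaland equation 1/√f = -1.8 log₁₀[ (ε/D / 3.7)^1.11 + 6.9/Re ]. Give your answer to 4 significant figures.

Re = ρVD/μ = 806.9·0.07785·0.009892/0.00196 = 317.
Re < 2300 → laminar, so f = 64/Re = 0.2019 (roughness is irrelevant in laminar flow).

f ≈ 0.2019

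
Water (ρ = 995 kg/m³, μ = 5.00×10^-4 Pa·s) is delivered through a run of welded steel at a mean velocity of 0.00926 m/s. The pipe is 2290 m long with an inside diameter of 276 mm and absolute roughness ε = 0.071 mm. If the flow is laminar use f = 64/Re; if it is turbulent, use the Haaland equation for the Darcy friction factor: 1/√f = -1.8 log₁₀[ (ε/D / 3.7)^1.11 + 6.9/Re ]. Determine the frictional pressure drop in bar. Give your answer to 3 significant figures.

Reynolds number Re = ρVD/μ = 995 · 0.00926 · 0.276 / 0.0005 = 5086.
Re > 4000 → turbulent. Relative roughness ε/D = 7.1e-05/0.276 = 0.000257. Haaland: 1/√f = -1.8 log₁₀[(0.000257/3.7)^1.11 + 6.9/5086] = -1.8 log₁₀[2.43e-05 + 0.00136] = 5.148, so f = 0.03774.
Darcy-Weisbach: ΔP = f(L/D)(ρV²/2) = 0.03774·(2290/0.276)·(995·0.00926²/2) = 0.03774·8297·0.04266 = 13.36 Pa.
ΔP = 13.36 Pa = 1.34×10^-4 bar.

ΔP ≈ 1.34×10^-4 bar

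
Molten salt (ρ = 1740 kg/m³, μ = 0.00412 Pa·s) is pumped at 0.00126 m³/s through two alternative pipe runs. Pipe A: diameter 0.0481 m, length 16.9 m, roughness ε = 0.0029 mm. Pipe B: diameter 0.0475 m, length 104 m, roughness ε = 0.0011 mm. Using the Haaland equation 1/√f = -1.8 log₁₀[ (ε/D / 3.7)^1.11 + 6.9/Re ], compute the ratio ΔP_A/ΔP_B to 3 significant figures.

Pipe A: V = Q/A = 0.00126/0.001817 = 0.6934 m/s; Re = 1.409e+04; ε/D = 6.03e-05; Haaland → f = 0.02824; ΔP_A = f(L/D)(ρV²/2) = 4151 Pa.
Pipe B: V = Q/A = 0.00126/0.001772 = 0.711 m/s; Re = 1.426e+04; ε/D = 2.32e-05; Haaland → f = 0.0281; ΔP_B = f(L/D)(ρV²/2) = 2.707e+04 Pa.
ΔP_A/ΔP_B = 4151/2.707e+04 = 0.153.

ΔP_A/ΔP_B ≈ 0.153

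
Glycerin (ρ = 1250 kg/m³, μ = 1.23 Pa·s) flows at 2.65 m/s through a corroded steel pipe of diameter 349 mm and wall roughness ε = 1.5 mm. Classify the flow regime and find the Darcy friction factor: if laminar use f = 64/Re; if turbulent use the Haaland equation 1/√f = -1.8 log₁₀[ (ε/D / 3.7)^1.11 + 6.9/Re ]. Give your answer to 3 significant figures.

f ≈ 0.0681

Re = ρVD/μ = 1250·2.65·0.349/1.23 = 939.9.
Re < 2300 → laminar, so f = 64/Re = 0.06809 (roughness is irrelevant in laminar flow).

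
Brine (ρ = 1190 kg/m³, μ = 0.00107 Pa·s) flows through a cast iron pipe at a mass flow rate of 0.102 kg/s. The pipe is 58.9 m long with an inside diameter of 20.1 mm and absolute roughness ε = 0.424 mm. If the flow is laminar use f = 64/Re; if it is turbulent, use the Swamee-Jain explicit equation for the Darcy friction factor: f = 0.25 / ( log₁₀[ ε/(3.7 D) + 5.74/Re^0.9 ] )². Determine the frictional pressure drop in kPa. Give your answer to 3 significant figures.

A = πD²/4 = π(0.0201)²/4 = 0.0003173 m²; mean velocity V = ṁ/(ρA) = 0.102/(1190 · 0.0003173) = 0.2701 m/s.
Reynolds number Re = ρVD/μ = 1190 · 0.2701 · 0.0201 / 0.00107 = 6039.
Re > 4000 → turbulent. Relative roughness ε/D = 0.000424/0.0201 = 0.0211. Swamee-Jain: f = 0.25/(log₁₀[0.0211/3.7 + 5.74/6039^0.9])² = 0.25/(log₁₀[0.0057 + 0.00227])² = 0.25/(-2.098)² = 0.05677.
Darcy-Weisbach: ΔP = f(L/D)(ρV²/2) = 0.05677·(58.9/0.0201)·(1190·0.2701²/2) = 0.05677·2930·43.42 = 7223 Pa.
ΔP = 7223 Pa = 7.22 kPa.

ΔP ≈ 7.22 kPa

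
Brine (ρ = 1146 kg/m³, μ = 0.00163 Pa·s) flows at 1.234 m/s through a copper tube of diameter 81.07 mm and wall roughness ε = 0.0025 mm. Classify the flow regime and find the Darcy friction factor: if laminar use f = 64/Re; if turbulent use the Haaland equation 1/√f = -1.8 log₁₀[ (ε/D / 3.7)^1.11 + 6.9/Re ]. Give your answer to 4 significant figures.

Re = ρVD/μ = 1146·1.234·0.08107/0.00163 = 7.034e+04.
Re > 4000 → turbulent. ε/D = 2.5e-06/0.08107 = 3.08e-05; Haaland: 1/√f = -1.8 log₁₀[2.3e-06 + 9.81e-05] = 7.197, so f = 0.01931.

f ≈ 0.01931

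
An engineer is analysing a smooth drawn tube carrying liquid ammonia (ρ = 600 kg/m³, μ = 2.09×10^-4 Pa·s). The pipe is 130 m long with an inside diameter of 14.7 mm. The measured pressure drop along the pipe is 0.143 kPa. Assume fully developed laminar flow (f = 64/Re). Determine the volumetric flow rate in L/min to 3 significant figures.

Q ≈ 0.362 L/min

For laminar flow, f = 64/Re with Re = ρVD/μ, so Darcy-Weisbach reduces to ΔP = 32μLV/D². Solving for V: V = ΔP·D²/(32μL) = 143·(0.0147)²/(32·0.000209·130) = 0.03554 m/s.
Check: Re = ρVD/μ = 600·0.03554·0.0147/0.000209 = 1500 < 2300, so the laminar assumption holds.
Q = V·A = 0.03554·(π/4·0.0147²) = 6.032e-06 m³/s = 0.362 L/min.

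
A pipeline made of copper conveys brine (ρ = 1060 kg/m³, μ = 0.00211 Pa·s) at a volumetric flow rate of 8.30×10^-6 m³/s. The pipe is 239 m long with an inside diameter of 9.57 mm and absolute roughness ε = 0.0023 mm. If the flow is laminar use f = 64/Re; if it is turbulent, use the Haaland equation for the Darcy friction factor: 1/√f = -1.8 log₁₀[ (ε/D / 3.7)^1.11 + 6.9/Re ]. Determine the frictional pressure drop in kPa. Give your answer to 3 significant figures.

ΔP ≈ 20.3 kPa

Cross-sectional area A = πD²/4 = π(0.00957)²/4 = 7.193e-05 m²; mean velocity V = Q/A = 8.3e-06/7.193e-05 = 0.1154 m/s.
Reynolds number Re = ρVD/μ = 1060 · 0.1154 · 0.00957 / 0.00211 = 554.8.
Re < 2300 → laminar flow, so f = 64/Re = 64/554.8 = 0.1154 (the turbulent correlation is not needed).
Darcy-Weisbach: ΔP = f(L/D)(ρV²/2) = 0.1154·(239/0.00957)·(1060·0.1154²/2) = 0.1154·2.497e+04·7.057 = 2.033e+04 Pa.
ΔP = 2.033e+04 Pa = 20.3 kPa.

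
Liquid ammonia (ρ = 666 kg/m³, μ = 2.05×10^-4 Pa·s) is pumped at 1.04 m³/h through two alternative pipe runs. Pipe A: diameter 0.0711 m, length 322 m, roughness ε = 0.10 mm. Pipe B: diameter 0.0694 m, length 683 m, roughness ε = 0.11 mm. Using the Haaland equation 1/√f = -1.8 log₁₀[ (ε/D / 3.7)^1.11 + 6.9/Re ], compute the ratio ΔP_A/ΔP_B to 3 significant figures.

Pipe A: V = Q/A = 0.0002889/0.00397 = 0.07276 m/s; Re = 1.681e+04; ε/D = 0.00141; Haaland → f = 0.02933; ΔP_A = f(L/D)(ρV²/2) = 234.2 Pa.
Pipe B: V = Q/A = 0.0002889/0.003783 = 0.07637 m/s; Re = 1.722e+04; ε/D = 0.00159; Haaland → f = 0.02951; ΔP_B = f(L/D)(ρV²/2) = 564 Pa.
ΔP_A/ΔP_B = 234.2/564 = 0.415.

ΔP_A/ΔP_B ≈ 0.415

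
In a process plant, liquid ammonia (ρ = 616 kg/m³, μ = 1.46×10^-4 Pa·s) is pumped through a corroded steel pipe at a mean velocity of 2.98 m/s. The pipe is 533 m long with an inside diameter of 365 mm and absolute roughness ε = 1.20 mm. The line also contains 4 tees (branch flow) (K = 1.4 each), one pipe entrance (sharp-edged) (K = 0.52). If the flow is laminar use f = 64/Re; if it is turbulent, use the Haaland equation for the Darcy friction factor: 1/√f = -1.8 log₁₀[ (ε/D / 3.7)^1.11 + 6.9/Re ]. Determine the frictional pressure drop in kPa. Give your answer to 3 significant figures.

Reynolds number Re = ρVD/μ = 616 · 2.98 · 0.365 / 0.000146 = 4.589e+06.
Re > 4000 → turbulent. Relative roughness ε/D = 0.0012/0.365 = 0.00329. Haaland: 1/√f = -1.8 log₁₀[(0.00329/3.7)^1.11 + 6.9/4.589e+06] = -1.8 log₁₀[0.00041 + 1.5e-06] = 6.094, so f = 0.02693.
Total minor-loss coefficient ΣK = 4·1.4 + 1·0.52 = 6.12.
ΔP = [f·L/D + ΣK]·(ρV²/2) = [0.02693·533/0.365 + 6.12]·(616·2.98²/2) = [39.33 + 6.12]·2735 = 1.243e+05 Pa.
ΔP = 1.243e+05 Pa = 124 kPa.

ΔP ≈ 124 kPa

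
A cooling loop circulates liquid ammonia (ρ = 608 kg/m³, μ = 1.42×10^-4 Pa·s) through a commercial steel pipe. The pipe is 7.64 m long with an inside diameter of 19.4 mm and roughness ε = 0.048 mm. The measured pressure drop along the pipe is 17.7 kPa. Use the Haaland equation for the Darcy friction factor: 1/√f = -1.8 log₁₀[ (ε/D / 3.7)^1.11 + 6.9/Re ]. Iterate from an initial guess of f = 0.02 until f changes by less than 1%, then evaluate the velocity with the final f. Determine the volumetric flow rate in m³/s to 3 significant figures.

Q ≈ 7.11×10^-4 m³/s

Rearranging Darcy-Weisbach: V = √(2·ΔP·D/(f·L·ρ)). With ε/D = 4.8e-05/0.0194 = 0.00247, iterate starting from f = 0.02:
  f = 0.02 → V = √(2·1.77e+04·0.0194/(0.02·7.64·608)) = 2.719 m/s; Re = ρVD/μ = 2.258e+05; f → 0.02546
  f = 0.02546 → V = 2.41 m/s; Re = 2.002e+05; f → 0.02554
Converged (Δf/f < 1%). With the final f = 0.02554: V = √(2·1.77e+04·0.0194/(0.02554·7.64·608)) = 2.406 m/s.
Q = V·A = 2.406·(π/4·0.0194²) = 0.0007113 m³/s = 7.11×10^-4 m³/s.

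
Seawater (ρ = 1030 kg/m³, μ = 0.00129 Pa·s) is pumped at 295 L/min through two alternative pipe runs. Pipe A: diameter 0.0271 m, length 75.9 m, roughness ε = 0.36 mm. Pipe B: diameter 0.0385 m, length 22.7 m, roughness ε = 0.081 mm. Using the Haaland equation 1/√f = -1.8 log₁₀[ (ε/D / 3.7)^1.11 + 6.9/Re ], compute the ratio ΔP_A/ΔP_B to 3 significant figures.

Pipe A: V = Q/A = 0.004917/0.0005768 = 8.524 m/s; Re = 1.844e+05; ε/D = 0.0133; Haaland → f = 0.04217; ΔP_A = f(L/D)(ρV²/2) = 4.419e+06 Pa.
Pipe B: V = Q/A = 0.004917/0.001164 = 4.223 m/s; Re = 1.298e+05; ε/D = 0.0021; Haaland → f = 0.02493; ΔP_B = f(L/D)(ρV²/2) = 1.35e+05 Pa.
ΔP_A/ΔP_B = 4.419e+06/1.35e+05 = 32.7.

ΔP_A/ΔP_B ≈ 32.7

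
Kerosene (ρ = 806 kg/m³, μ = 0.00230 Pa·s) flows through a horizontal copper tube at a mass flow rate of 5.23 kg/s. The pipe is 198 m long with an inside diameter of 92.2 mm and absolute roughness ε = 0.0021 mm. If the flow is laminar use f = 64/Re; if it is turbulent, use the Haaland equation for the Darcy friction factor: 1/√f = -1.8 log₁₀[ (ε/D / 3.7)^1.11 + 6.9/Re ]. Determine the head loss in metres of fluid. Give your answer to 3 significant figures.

h_f ≈ 2.39 m

A = πD²/4 = π(0.0922)²/4 = 0.006677 m²; mean velocity V = ṁ/(ρA) = 5.23/(806 · 0.006677) = 0.9719 m/s.
Reynolds number Re = ρVD/μ = 806 · 0.9719 · 0.0922 / 0.0023 = 3.14e+04.
Re > 4000 → turbulent. Relative roughness ε/D = 2.1e-06/0.0922 = 2.28e-05. Haaland: 1/√f = -1.8 log₁₀[(2.28e-05/3.7)^1.11 + 6.9/3.14e+04] = -1.8 log₁₀[1.64e-06 + 0.00022] = 6.579, so f = 0.02311.
Darcy-Weisbach: ΔP = f(L/D)(ρV²/2) = 0.02311·(198/0.0922)·(806·0.9719²/2) = 0.02311·2148·380.7 = 1.889e+04 Pa.
Head loss h_f = ΔP/(ρg) = 1.889e+04/(806·9.81) = 2.39 m.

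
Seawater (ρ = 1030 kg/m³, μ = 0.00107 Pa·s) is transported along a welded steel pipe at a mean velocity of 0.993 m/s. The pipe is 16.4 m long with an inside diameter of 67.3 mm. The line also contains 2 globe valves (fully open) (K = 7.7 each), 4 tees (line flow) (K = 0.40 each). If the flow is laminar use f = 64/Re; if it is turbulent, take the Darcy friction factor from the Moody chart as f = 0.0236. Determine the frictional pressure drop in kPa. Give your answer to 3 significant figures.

Reynolds number Re = ρVD/μ = 1030 · 0.993 · 0.0673 / 0.00107 = 6.433e+04.
Re > 4000 → turbulent; use the Moody-chart value f = 0.0236.
Total minor-loss coefficient ΣK = 2·7.7 + 4·0.4 = 17.
ΔP = [f·L/D + ΣK]·(ρV²/2) = [0.0236·16.4/0.0673 + 17]·(1030·0.993²/2) = [5.751 + 17]·507.8 = 1.155e+04 Pa.
ΔP = 1.155e+04 Pa = 11.6 kPa.

ΔP ≈ 11.6 kPa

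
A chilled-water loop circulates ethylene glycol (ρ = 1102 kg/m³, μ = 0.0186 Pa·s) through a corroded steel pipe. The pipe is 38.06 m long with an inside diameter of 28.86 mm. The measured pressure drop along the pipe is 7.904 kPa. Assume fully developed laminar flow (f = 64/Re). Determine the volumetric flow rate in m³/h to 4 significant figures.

For laminar flow, f = 64/Re with Re = ρVD/μ, so Darcy-Weisbach reduces to ΔP = 32μLV/D². Solving for V: V = ΔP·D²/(32μL) = 7904·(0.02886)²/(32·0.0186·38.06) = 0.2906 m/s.
Check: Re = ρVD/μ = 1102·0.2906·0.02886/0.0186 = 496.9 < 2300, so the laminar assumption holds.
Q = V·A = 0.2906·(π/4·0.02886²) = 0.0001901 m³/s = 0.6844 m³/h.

Q ≈ 0.6844 m³/h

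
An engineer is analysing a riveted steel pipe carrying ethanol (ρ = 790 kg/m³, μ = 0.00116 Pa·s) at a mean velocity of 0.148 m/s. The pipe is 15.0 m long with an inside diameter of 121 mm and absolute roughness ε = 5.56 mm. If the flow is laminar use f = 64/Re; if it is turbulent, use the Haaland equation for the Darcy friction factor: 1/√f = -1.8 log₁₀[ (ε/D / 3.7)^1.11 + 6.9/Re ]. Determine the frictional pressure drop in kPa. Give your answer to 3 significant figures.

Reynolds number Re = ρVD/μ = 790 · 0.148 · 0.121 / 0.00116 = 1.22e+04.
Re > 4000 → turbulent. Relative roughness ε/D = 0.00556/0.121 = 0.046. Haaland: 1/√f = -1.8 log₁₀[(0.046/3.7)^1.11 + 6.9/1.22e+04] = -1.8 log₁₀[0.00766 + 0.000566] = 3.752, so f = 0.07102.
Darcy-Weisbach: ΔP = f(L/D)(ρV²/2) = 0.07102·(15/0.121)·(790·0.148²/2) = 0.07102·124·8.652 = 76.18 Pa.
ΔP = 76.18 Pa = 0.0762 kPa.

ΔP ≈ 0.0762 kPa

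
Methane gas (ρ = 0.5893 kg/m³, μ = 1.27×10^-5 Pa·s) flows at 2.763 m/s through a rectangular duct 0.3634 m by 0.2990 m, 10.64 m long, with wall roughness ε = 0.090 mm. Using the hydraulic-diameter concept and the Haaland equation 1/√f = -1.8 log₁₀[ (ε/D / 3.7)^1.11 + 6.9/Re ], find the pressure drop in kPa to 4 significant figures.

Hydraulic diameter D_h = 4A/P = 4·(0.3634·0.299)/(2·(0.3634+0.299)) = 0.4346/1.325 = 0.3281 m.
Re = ρVD_h/μ = 0.5893·2.763·0.3281/1.27e-05 = 4.206e+04.
ε/D_h = 9e-05/0.3281 = 0.000274; Haaland gives 1/√f = -1.8 log₁₀[2.6e-05+0.000164] = 6.698, so f = 0.02229.
ΔP = f(L/D_h)(ρV²/2) = 0.02229·10.64/0.3281·2.249 = 1.626 Pa.
ΔP = 0.001626 kPa.

ΔP ≈ 0.001626 kPa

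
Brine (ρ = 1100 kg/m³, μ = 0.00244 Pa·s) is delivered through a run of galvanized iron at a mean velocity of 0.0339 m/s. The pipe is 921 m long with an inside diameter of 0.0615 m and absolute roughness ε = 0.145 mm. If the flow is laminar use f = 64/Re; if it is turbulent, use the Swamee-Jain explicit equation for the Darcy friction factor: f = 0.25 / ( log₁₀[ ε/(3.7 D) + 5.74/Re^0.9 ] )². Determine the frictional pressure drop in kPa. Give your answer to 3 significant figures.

Reynolds number Re = ρVD/μ = 1100 · 0.0339 · 0.0615 / 0.00244 = 939.9.
Re < 2300 → laminar flow, so f = 64/Re = 64/939.9 = 0.06809 (the turbulent correlation is not needed).
Darcy-Weisbach: ΔP = f(L/D)(ρV²/2) = 0.06809·(921/0.0615)·(1100·0.0339²/2) = 0.06809·1.498e+04·0.6321 = 644.5 Pa.
ΔP = 644.5 Pa = 0.645 kPa.

ΔP ≈ 0.645 kPa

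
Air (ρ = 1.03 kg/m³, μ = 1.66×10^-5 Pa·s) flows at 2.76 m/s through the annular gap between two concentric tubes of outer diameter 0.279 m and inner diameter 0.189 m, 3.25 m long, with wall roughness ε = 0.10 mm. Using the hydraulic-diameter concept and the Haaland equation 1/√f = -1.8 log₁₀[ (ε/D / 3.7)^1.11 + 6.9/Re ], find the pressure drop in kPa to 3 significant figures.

Hydraulic diameter D_h = 4A/P = D_o - D_i = 0.279 - 0.189 = 0.09 m.
Re = ρVD_h/μ = 1.03·2.76·0.09/1.66e-05 = 1.541e+04.
ε/D_h = 0.0001/0.09 = 0.00111; Haaland gives 1/√f = -1.8 log₁₀[0.000123+0.000448] = 5.838, so f = 0.02934.
ΔP = f(L/D_h)(ρV²/2) = 0.02934·3.25/0.09·3.923 = 4.156 Pa.
ΔP = 0.00416 kPa.

ΔP ≈ 0.00416 kPa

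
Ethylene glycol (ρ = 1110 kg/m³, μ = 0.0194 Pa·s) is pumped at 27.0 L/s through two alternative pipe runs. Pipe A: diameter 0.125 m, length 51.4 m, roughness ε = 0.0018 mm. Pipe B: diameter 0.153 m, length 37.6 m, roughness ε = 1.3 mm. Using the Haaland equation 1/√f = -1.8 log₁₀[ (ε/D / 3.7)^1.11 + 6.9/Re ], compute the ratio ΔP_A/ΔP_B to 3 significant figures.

Pipe A: V = Q/A = 0.027/0.01227 = 2.2 m/s; Re = 1.574e+04; ε/D = 1.44e-05; Haaland → f = 0.02739; ΔP_A = f(L/D)(ρV²/2) = 3.025e+04 Pa.
Pipe B: V = Q/A = 0.027/0.01839 = 1.469 m/s; Re = 1.286e+04; ε/D = 0.0085; Haaland → f = 0.04034; ΔP_B = f(L/D)(ρV²/2) = 1.187e+04 Pa.
ΔP_A/ΔP_B = 3.025e+04/1.187e+04 = 2.55.

ΔP_A/ΔP_B ≈ 2.55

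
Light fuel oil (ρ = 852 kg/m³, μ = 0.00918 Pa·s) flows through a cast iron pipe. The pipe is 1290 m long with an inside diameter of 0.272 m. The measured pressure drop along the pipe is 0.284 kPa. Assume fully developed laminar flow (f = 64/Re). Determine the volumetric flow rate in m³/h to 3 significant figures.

Q ≈ 11.6 m³/h

For laminar flow, f = 64/Re with Re = ρVD/μ, so Darcy-Weisbach reduces to ΔP = 32μLV/D². Solving for V: V = ΔP·D²/(32μL) = 284·(0.272)²/(32·0.00918·1290) = 0.05545 m/s.
Check: Re = ρVD/μ = 852·0.05545·0.272/0.00918 = 1400 < 2300, so the laminar assumption holds.
Q = V·A = 0.05545·(π/4·0.272²) = 0.003222 m³/s = 11.6 m³/h.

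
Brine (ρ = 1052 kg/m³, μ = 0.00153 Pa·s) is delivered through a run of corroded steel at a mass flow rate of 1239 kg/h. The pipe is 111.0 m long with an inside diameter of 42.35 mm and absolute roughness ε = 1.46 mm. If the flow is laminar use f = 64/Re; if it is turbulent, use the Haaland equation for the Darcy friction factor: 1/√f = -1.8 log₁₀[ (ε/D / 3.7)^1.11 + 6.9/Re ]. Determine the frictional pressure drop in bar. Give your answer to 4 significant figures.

ΔP ≈ 0.04825 bar

ṁ = 1239 kg/h = 1239/3600 = 0.3442 kg/s.
A = πD²/4 = π(0.04235)²/4 = 0.001409 m²; mean velocity V = ṁ/(ρA) = 0.3442/(1052 · 0.001409) = 0.2323 m/s.
Reynolds number Re = ρVD/μ = 1052 · 0.2323 · 0.04235 / 0.00153 = 6763.
Re > 4000 → turbulent. Relative roughness ε/D = 0.00146/0.04235 = 0.0345. Haaland: 1/√f = -1.8 log₁₀[(0.0345/3.7)^1.11 + 6.9/6763] = -1.8 log₁₀[0.00557 + 0.00102] = 3.926, so f = 0.06488.
Darcy-Weisbach: ΔP = f(L/D)(ρV²/2) = 0.06488·(111/0.04235)·(1052·0.2323²/2) = 0.06488·2621·28.37 = 4825 Pa.
ΔP = 4825 Pa = 0.04825 bar.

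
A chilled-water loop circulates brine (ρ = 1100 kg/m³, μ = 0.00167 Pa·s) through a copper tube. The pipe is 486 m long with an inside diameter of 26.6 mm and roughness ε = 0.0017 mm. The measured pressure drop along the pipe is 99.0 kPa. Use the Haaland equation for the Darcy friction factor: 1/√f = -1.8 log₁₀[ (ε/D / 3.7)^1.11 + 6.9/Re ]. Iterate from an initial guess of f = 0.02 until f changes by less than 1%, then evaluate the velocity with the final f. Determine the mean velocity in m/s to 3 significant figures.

Rearranging Darcy-Weisbach: V = √(2·ΔP·D/(f·L·ρ)). With ε/D = 1.7e-06/0.0266 = 6.39e-05, iterate starting from f = 0.02:
  f = 0.02 → V = √(2·9.9e+04·0.0266/(0.02·486·1100)) = 0.7018 m/s; Re = ρVD/μ = 1.23e+04; f → 0.02928
  f = 0.02928 → V = 0.5801 m/s; Re = 1.016e+04; f → 0.03081
  f = 0.03081 → V = 0.5655 m/s; Re = 9907; f → 0.03103
Converged (Δf/f < 1%). With the final f = 0.03103: V = √(2·9.9e+04·0.0266/(0.03103·486·1100)) = 0.5635 m/s.

V ≈ 0.563 m/s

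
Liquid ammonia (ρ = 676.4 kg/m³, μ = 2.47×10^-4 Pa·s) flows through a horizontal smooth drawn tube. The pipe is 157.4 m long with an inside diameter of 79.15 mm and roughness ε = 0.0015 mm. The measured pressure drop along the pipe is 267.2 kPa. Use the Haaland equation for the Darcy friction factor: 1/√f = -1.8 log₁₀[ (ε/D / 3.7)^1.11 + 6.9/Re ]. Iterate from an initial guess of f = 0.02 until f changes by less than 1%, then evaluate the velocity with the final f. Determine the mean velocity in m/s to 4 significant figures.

Rearranging Darcy-Weisbach: V = √(2·ΔP·D/(f·L·ρ)). With ε/D = 1.5e-06/0.07915 = 1.9e-05, iterate starting from f = 0.02:
  f = 0.02 → V = √(2·2.672e+05·0.07915/(0.02·157.4·676.4)) = 4.457 m/s; Re = ρVD/μ = 9.66e+05; f → 0.012
  f = 0.012 → V = 5.754 m/s; Re = 1.247e+06; f → 0.01158
  f = 0.01158 → V = 5.858 m/s; Re = 1.27e+06; f → 0.01155
Converged (Δf/f < 1%). With the final f = 0.01155: V = √(2·2.672e+05·0.07915/(0.01155·157.4·676.4)) = 5.865 m/s.

V ≈ 5.865 m/s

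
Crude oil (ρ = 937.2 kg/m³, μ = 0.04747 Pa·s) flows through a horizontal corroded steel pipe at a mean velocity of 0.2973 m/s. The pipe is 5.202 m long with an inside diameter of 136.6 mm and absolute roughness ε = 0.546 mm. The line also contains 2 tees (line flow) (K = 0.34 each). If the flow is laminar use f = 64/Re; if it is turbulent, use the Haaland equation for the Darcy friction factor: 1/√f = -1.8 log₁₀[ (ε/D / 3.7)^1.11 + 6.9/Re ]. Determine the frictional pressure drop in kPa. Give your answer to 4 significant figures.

ΔP ≈ 0.1541 kPa

Reynolds number Re = ρVD/μ = 937.2 · 0.2973 · 0.1366 / 0.0475 = 801.8.
Re < 2300 → laminar flow, so f = 64/Re = 64/801.8 = 0.07982 (the turbulent correlation is not needed).
Total minor-loss coefficient ΣK = 2·0.34 = 0.68.
ΔP = [f·L/D + ΣK]·(ρV²/2) = [0.07982·5.202/0.1366 + 0.68]·(937.2·0.2973²/2) = [3.04 + 0.68]·41.42 = 154.1 Pa.
ΔP = 154.1 Pa = 0.1541 kPa.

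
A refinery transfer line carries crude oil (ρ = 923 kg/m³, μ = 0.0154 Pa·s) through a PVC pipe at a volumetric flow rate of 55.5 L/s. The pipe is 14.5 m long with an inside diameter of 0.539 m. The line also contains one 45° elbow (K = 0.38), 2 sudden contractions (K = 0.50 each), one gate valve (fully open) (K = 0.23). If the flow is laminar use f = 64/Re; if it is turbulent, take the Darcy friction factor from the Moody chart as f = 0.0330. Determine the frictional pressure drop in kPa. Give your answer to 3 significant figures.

Q = 55.5 L/s = 55.5/1000 = 0.0555 m³/s.
Cross-sectional area A = πD²/4 = π(0.539)²/4 = 0.2282 m²; mean velocity V = Q/A = 0.0555/0.2282 = 0.2432 m/s.
Reynolds number Re = ρVD/μ = 923 · 0.2432 · 0.539 / 0.0154 = 7858.
Re > 4000 → turbulent; use the Moody-chart value f = 0.0330.
Total minor-loss coefficient ΣK = 1·0.38 + 2·0.5 + 1·0.23 = 1.61.
ΔP = [f·L/D + ΣK]·(ρV²/2) = [0.033·14.5/0.539 + 1.61]·(923·0.2432²/2) = [0.8878 + 1.61]·27.3 = 68.2 Pa.
ΔP = 68.2 Pa = 0.0682 kPa.

ΔP ≈ 0.0682 kPa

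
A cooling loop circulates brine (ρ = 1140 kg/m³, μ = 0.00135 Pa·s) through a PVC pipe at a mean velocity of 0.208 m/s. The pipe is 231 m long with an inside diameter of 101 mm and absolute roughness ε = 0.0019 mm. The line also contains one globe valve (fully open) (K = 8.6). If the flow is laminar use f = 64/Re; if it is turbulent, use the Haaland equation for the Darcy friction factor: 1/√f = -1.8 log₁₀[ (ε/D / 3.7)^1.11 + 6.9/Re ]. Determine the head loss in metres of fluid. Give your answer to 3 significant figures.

h_f ≈ 0.153 m

Reynolds number Re = ρVD/μ = 1140 · 0.208 · 0.101 / 0.00135 = 1.774e+04.
Re > 4000 → turbulent. Relative roughness ε/D = 1.9e-06/0.101 = 1.88e-05. Haaland: 1/√f = -1.8 log₁₀[(1.88e-05/3.7)^1.11 + 6.9/1.774e+04] = -1.8 log₁₀[1.33e-06 + 0.000389] = 6.136, so f = 0.02656.
Total minor-loss coefficient ΣK = 1·8.6 = 8.6.
ΔP = [f·L/D + ΣK]·(ρV²/2) = [0.02656·231/0.101 + 8.6]·(1140·0.208²/2) = [60.76 + 8.6]·24.66 = 1710 Pa.
Head loss h_f = ΔP/(ρg) = 1710/(1140·9.81) = 0.153 m.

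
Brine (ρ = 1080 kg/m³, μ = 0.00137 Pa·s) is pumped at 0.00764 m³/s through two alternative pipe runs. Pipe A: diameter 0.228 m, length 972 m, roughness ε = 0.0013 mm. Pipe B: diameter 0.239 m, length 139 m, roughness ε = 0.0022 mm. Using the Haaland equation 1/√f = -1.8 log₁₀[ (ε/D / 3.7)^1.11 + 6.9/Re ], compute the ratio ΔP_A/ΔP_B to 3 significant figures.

ΔP_A/ΔP_B ≈ 8.75

Pipe A: V = Q/A = 0.00764/0.04083 = 0.1871 m/s; Re = 3.363e+04; ε/D = 5.7e-06; Haaland → f = 0.0227; ΔP_A = f(L/D)(ρV²/2) = 1830 Pa.
Pipe B: V = Q/A = 0.00764/0.04486 = 0.1703 m/s; Re = 3.209e+04; ε/D = 9.21e-06; Haaland → f = 0.02296; ΔP_B = f(L/D)(ρV²/2) = 209.1 Pa.
ΔP_A/ΔP_B = 1830/209.1 = 8.75.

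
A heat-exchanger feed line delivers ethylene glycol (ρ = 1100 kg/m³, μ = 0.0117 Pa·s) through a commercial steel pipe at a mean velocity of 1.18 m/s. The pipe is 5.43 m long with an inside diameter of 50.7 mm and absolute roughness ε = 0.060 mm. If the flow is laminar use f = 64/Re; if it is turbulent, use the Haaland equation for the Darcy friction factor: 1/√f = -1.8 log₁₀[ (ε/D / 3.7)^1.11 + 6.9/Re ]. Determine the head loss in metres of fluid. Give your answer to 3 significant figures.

h_f ≈ 0.285 m

Reynolds number Re = ρVD/μ = 1100 · 1.18 · 0.0507 / 0.0117 = 5625.
Re > 4000 → turbulent. Relative roughness ε/D = 6e-05/0.0507 = 0.00118. Haaland: 1/√f = -1.8 log₁₀[(0.00118/3.7)^1.11 + 6.9/5625] = -1.8 log₁₀[0.000132 + 0.00123] = 5.16, so f = 0.03755.
Darcy-Weisbach: ΔP = f(L/D)(ρV²/2) = 0.03755·(5.43/0.0507)·(1100·1.18²/2) = 0.03755·107.1·765.8 = 3080 Pa.
Head loss h_f = ΔP/(ρg) = 3080/(1100·9.81) = 0.285 m.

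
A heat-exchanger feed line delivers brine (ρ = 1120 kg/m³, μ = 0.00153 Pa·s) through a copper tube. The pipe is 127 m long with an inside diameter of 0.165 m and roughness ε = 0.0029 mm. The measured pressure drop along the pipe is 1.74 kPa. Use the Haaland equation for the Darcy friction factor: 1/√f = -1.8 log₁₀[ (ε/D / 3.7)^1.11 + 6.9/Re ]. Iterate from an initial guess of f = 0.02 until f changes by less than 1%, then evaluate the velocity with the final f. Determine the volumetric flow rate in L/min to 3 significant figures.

Rearranging Darcy-Weisbach: V = √(2·ΔP·D/(f·L·ρ)). With ε/D = 2.9e-06/0.165 = 1.76e-05, iterate starting from f = 0.02:
  f = 0.02 → V = √(2·1740·0.165/(0.02·127·1120)) = 0.4493 m/s; Re = ρVD/μ = 5.426e+04; f → 0.02038
  f = 0.02038 → V = 0.445 m/s; Re = 5.375e+04; f → 0.02042
Converged (Δf/f < 1%). With the final f = 0.02042: V = √(2·1740·0.165/(0.02042·127·1120)) = 0.4446 m/s.
Q = V·A = 0.4446·(π/4·0.165²) = 0.009506 m³/s = 570 L/min.

Q ≈ 570 L/min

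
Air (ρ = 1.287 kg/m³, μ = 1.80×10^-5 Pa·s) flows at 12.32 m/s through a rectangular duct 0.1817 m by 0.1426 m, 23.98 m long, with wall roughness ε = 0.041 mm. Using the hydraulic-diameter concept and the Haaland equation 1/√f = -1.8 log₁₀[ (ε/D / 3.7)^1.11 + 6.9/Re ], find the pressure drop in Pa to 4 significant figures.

Hydraulic diameter D_h = 4A/P = 4·(0.1817·0.1426)/(2·(0.1817+0.1426)) = 0.1036/0.6486 = 0.1598 m.
Re = ρVD_h/μ = 1.287·12.32·0.1598/1.8e-05 = 1.408e+05.
ε/D_h = 4.1e-05/0.1598 = 0.000257; Haaland gives 1/√f = -1.8 log₁₀[2.42e-05+4.9e-05] = 7.444, so f = 0.01805.
ΔP = f(L/D_h)(ρV²/2) = 0.01805·23.98/0.1598·97.67 = 264.5 Pa.

ΔP ≈ 264.5 Pa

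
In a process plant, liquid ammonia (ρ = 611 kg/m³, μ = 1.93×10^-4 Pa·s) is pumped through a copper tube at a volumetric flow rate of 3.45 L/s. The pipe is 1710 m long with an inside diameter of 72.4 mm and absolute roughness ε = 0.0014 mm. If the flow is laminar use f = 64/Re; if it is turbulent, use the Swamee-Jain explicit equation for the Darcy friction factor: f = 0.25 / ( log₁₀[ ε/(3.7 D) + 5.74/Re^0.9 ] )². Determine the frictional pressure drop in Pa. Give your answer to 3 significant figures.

ΔP ≈ 80200 Pa

Q = 3.45 L/s = 3.45/1000 = 0.00345 m³/s.
Cross-sectional area A = πD²/4 = π(0.0724)²/4 = 0.004117 m²; mean velocity V = Q/A = 0.00345/0.004117 = 0.838 m/s.
Reynolds number Re = ρVD/μ = 611 · 0.838 · 0.0724 / 0.000193 = 1.921e+05.
Re > 4000 → turbulent. Relative roughness ε/D = 1.4e-06/0.0724 = 1.93e-05. Swamee-Jain: f = 0.25/(log₁₀[1.93e-05/3.7 + 5.74/1.921e+05^0.9])² = 0.25/(log₁₀[5.23e-06 + 0.000101])² = 0.25/(-3.974)² = 0.01583.
Darcy-Weisbach: ΔP = f(L/D)(ρV²/2) = 0.01583·(1710/0.0724)·(611·0.838²/2) = 0.01583·2.362e+04·214.5 = 8.02e+04 Pa.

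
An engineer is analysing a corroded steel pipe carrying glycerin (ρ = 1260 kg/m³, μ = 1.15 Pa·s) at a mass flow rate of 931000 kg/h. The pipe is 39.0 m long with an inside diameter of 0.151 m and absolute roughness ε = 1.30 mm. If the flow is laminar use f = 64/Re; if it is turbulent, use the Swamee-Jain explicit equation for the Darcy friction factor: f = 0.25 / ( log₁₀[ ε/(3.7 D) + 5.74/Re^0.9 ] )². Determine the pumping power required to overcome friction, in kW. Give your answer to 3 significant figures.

P ≈ 148 kW

ṁ = 931000 kg/h = 931000/3600 = 258.6 kg/s.
A = πD²/4 = π(0.151)²/4 = 0.01791 m²; mean velocity V = ṁ/(ρA) = 258.6/(1260 · 0.01791) = 11.46 m/s.
Reynolds number Re = ρVD/μ = 1260 · 11.46 · 0.151 / 1.15 = 1896.
Re < 2300 → laminar flow, so f = 64/Re = 64/1896 = 0.03375 (the turbulent correlation is not needed).
Darcy-Weisbach: ΔP = f(L/D)(ρV²/2) = 0.03375·(39/0.151)·(1260·11.46²/2) = 0.03375·258.3·8.276e+04 = 7.214e+05 Pa.
Q = ṁ/ρ = 258.6/1260 = 0.2052 m³/s.
Pumping power P = QΔP = 0.2052·7.214e+05 = 148100 W = 148 kW.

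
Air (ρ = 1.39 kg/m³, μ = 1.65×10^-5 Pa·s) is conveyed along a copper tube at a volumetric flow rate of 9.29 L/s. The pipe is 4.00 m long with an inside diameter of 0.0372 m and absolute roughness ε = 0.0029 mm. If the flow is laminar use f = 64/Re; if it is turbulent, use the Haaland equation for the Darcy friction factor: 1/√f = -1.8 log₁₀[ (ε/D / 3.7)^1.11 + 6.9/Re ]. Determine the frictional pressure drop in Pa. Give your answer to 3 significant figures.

Q = 9.29 L/s = 9.29/1000 = 0.00929 m³/s.
Cross-sectional area A = πD²/4 = π(0.0372)²/4 = 0.001087 m²; mean velocity V = Q/A = 0.00929/0.001087 = 8.548 m/s.
Reynolds number Re = ρVD/μ = 1.39 · 8.548 · 0.0372 / 1.65e-05 = 2.679e+04.
Re > 4000 → turbulent. Relative roughness ε/D = 2.9e-06/0.0372 = 7.8e-05. Haaland: 1/√f = -1.8 log₁₀[(7.8e-05/3.7)^1.11 + 6.9/2.679e+04] = -1.8 log₁₀[6.45e-06 + 0.000258] = 6.441, so f = 0.0241.
Darcy-Weisbach: ΔP = f(L/D)(ρV²/2) = 0.0241·(4/0.0372)·(1.39·8.548²/2) = 0.0241·107.5·50.78 = 131.6 Pa.

ΔP ≈ 132 Pa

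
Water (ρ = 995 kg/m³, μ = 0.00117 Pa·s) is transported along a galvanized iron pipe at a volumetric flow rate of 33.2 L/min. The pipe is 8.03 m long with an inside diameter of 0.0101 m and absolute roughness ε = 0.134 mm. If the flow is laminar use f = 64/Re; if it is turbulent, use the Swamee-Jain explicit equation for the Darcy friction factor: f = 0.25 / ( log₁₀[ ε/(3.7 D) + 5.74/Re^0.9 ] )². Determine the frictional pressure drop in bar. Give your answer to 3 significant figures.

ΔP ≈ 8.11 bar

Q = 33.2 L/min = 33.2/60000 = 0.0005533 m³/s.
Cross-sectional area A = πD²/4 = π(0.0101)²/4 = 8.012e-05 m²; mean velocity V = Q/A = 0.0005533/8.012e-05 = 6.906 m/s.
Reynolds number Re = ρVD/μ = 995 · 6.906 · 0.0101 / 0.00117 = 5.932e+04.
Re > 4000 → turbulent. Relative roughness ε/D = 0.000134/0.0101 = 0.0133. Swamee-Jain: f = 0.25/(log₁₀[0.0133/3.7 + 5.74/5.932e+04^0.9])² = 0.25/(log₁₀[0.00359 + 0.00029])² = 0.25/(-2.412)² = 0.04299.
Darcy-Weisbach: ΔP = f(L/D)(ρV²/2) = 0.04299·(8.03/0.0101)·(995·6.906²/2) = 0.04299·795·2.373e+04 = 8.11e+05 Pa.
ΔP = 8.11e+05 Pa = 8.11 bar.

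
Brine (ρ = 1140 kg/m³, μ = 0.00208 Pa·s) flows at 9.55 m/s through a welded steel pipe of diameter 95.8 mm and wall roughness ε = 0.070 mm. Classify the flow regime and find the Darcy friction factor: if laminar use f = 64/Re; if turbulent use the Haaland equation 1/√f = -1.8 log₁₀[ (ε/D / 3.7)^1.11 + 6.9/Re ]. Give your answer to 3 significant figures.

Re = ρVD/μ = 1140·9.55·0.0958/0.00208 = 5.014e+05.
Re > 4000 → turbulent. ε/D = 7e-05/0.0958 = 0.000731; Haaland: 1/√f = -1.8 log₁₀[7.73e-05 + 1.38e-05] = 7.273, so f = 0.0189.

f ≈ 0.0189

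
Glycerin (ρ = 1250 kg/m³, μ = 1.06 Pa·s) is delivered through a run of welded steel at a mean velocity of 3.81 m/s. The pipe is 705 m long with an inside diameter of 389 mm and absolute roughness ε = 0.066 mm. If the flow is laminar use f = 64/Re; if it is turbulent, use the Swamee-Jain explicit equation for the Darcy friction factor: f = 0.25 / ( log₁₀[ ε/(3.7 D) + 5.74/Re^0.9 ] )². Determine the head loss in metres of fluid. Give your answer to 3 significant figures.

Reynolds number Re = ρVD/μ = 1250 · 3.81 · 0.389 / 1.06 = 1748.
Re < 2300 → laminar flow, so f = 64/Re = 64/1748 = 0.03662 (the turbulent correlation is not needed).
Darcy-Weisbach: ΔP = f(L/D)(ρV²/2) = 0.03662·(705/0.389)·(1250·3.81²/2) = 0.03662·1812·9073 = 6.021e+05 Pa.
Head loss h_f = ΔP/(ρg) = 6.021e+05/(1250·9.81) = 49.1 m.

h_f ≈ 49.1 m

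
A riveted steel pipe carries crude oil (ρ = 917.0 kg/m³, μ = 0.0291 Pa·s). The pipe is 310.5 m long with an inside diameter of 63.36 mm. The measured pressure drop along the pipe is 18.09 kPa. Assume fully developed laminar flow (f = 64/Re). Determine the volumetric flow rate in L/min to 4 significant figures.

For laminar flow, f = 64/Re with Re = ρVD/μ, so Darcy-Weisbach reduces to ΔP = 32μLV/D². Solving for V: V = ΔP·D²/(32μL) = 1.809e+04·(0.06336)²/(32·0.0291·310.5) = 0.2512 m/s.
Check: Re = ρVD/μ = 917·0.2512·0.06336/0.0291 = 501.5 < 2300, so the laminar assumption holds.
Q = V·A = 0.2512·(π/4·0.06336²) = 0.0007919 m³/s = 47.52 L/min.

Q ≈ 47.52 L/min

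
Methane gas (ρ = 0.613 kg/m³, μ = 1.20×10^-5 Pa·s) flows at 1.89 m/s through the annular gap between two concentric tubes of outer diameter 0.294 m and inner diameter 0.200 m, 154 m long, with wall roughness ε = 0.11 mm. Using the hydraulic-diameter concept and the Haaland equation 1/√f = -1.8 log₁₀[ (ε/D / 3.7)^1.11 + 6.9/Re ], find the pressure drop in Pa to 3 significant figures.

ΔP ≈ 59.5 Pa

Hydraulic diameter D_h = 4A/P = D_o - D_i = 0.294 - 0.2 = 0.094 m.
Re = ρVD_h/μ = 0.613·1.89·0.094/1.2e-05 = 9075.
ε/D_h = 0.00011/0.094 = 0.00117; Haaland gives 1/√f = -1.8 log₁₀[0.00013+0.00076] = 5.491, so f = 0.03317.
ΔP = f(L/D_h)(ρV²/2) = 0.03317·154/0.094·1.095 = 59.5 Pa.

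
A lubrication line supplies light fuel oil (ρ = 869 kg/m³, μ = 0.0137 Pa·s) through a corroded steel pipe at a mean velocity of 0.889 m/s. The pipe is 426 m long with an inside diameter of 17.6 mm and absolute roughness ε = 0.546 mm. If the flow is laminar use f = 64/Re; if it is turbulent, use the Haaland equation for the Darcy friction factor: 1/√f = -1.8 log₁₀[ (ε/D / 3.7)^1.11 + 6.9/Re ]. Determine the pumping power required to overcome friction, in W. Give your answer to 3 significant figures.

P ≈ 116 W

Reynolds number Re = ρVD/μ = 869 · 0.889 · 0.0176 / 0.0137 = 992.5.
Re < 2300 → laminar flow, so f = 64/Re = 64/992.5 = 0.06449 (the turbulent correlation is not needed).
Darcy-Weisbach: ΔP = f(L/D)(ρV²/2) = 0.06449·(426/0.0176)·(869·0.889²/2) = 0.06449·2.42e+04·343.4 = 5.36e+05 Pa.
Q = V·A = 0.889·0.0002433 = 0.0002163 m³/s.
Pumping power P = QΔP = 0.0002163·5.36e+05 = 115.9 W = 116 W.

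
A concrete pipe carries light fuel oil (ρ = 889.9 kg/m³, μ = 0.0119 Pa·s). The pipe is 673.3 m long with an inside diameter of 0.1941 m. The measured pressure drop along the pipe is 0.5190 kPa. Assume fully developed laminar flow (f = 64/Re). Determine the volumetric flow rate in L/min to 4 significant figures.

For laminar flow, f = 64/Re with Re = ρVD/μ, so Darcy-Weisbach reduces to ΔP = 32μLV/D². Solving for V: V = ΔP·D²/(32μL) = 519·(0.1941)²/(32·0.0119·673.3) = 0.07626 m/s.
Check: Re = ρVD/μ = 889.9·0.07626·0.1941/0.0119 = 1107 < 2300, so the laminar assumption holds.
Q = V·A = 0.07626·(π/4·0.1941²) = 0.002257 m³/s = 135.4 L/min.

Q ≈ 135.4 L/min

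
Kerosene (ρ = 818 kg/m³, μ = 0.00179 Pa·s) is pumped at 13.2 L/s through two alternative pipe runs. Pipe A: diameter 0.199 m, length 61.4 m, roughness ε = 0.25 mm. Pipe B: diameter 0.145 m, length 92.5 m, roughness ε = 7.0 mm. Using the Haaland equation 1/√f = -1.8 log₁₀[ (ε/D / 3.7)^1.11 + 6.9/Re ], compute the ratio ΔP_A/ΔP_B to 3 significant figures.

Pipe A: V = Q/A = 0.0132/0.0311 = 0.4244 m/s; Re = 3.86e+04; ε/D = 0.00126; Haaland → f = 0.02527; ΔP_A = f(L/D)(ρV²/2) = 574.3 Pa.
Pipe B: V = Q/A = 0.0132/0.01651 = 0.7994 m/s; Re = 5.297e+04; ε/D = 0.0483; Haaland → f = 0.07101; ΔP_B = f(L/D)(ρV²/2) = 1.184e+04 Pa.
ΔP_A/ΔP_B = 574.3/1.184e+04 = 0.0485.

ΔP_A/ΔP_B ≈ 0.0485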